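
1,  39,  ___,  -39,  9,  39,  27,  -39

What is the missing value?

Split by position mod 2 into 2 tracks.
Stream A: 1, ?, 9, 27. Successive powers of 3.
Stream B: 39, -39, 39, -39. Alternating ±39.
Stream A's pattern makes the blank 3.

3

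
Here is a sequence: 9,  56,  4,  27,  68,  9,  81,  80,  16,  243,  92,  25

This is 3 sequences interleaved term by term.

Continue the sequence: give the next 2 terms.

Split by position mod 3 into 3 tracks.
Stream A is 9, 27, 81, 243, which is powers of 3.
Stream B is 56, 68, 80, 92, which is arithmetic, step +12.
Stream C is 4, 9, 16, 25, which is the squares 2², 3², 4², ….
Position 13 → stream A, term 5 = 729.
Position 14 → stream B, term 5 = 104.

729, 104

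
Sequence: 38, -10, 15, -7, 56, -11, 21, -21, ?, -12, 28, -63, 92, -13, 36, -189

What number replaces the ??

74

Split by position mod 4: positions 1, 5, 9, … form one track, and each other residue class forms its own.
Subsequence A is 38, 56, ?, 92, which is arithmetic with common difference +18.
Subsequence B is -10, -11, -12, -13, which is arithmetic, step −1.
Subsequence C is 15, 21, 28, 36, which is triangular numbers n(n+1)/2 for n = 5, 6, ….
Subsequence D is -7, -21, -63, -189, which is geometric with ratio 3.
So the missing entry in subsequence A is 74.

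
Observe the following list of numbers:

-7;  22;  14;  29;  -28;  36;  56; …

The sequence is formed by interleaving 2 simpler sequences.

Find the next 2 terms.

43, -112

Positions 1, 3, 5, … form one subsequence and positions 2, 4, 6, … form another.
Track A: -7, 14, -28, 56 (geometric with ratio -2).
Track B: 22, 29, 36 (adding 7 each time).
The 8th slot belongs to track B; its 4th term is 43.
Position 9 → track A, term 5 = -112.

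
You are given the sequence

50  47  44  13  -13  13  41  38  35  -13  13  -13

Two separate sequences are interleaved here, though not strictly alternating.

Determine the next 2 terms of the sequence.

32, 29

Positions follow the repeating pattern AAABBB; grouping by letter gives 2 tracks.
Track A: 50, 47, 44, 41, 38, 35 (arithmetic, step −3).
Track B: 13, -13, 13, -13, 13, -13 (alternating ±13).
The 13th slot belongs to track A; its 7th term is 32.
The 14th slot belongs to track A; its 8th term is 29.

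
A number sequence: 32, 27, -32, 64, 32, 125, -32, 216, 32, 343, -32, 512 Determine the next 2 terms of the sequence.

Odd-indexed and even-indexed terms follow separate rules.
Track A: 32, -32, 32, -32, 32, -32 — alternating ±32.
Track B: 27, 64, 125, 216, 343, 512 — consecutive cubes n³ from n = 3.
Position 13 → track A, term 7 = 32.
Term 14 comes from track B (its 7th entry): 729.

32, 729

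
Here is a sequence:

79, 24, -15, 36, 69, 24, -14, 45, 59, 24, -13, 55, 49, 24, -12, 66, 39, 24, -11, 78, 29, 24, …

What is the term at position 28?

105

Split by position mod 4: positions 1, 5, 9, … form one track, and each other residue class forms its own.
Track A: 79, 69, 59, 49, 39, 29 (arithmetic, step −10).
Track B: 24, 24, 24, 24, 24, 24 (the constant sequence 24).
Track C: -15, -14, -13, -12, -11 (arithmetic with common difference +1).
Track D: 36, 45, 55, 66, 78 (triangular numbers n(n+1)/2 for n = 8, 9, …).
Position 28 falls in track D as its term 7, giving 105.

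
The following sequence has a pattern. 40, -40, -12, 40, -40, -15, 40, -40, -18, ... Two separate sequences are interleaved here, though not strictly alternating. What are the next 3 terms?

40, -40, -21

Positions follow the repeating pattern AAB; grouping by letter gives 2 tracks.
Subsequence A = 40, -40, 40, -40, 40, -40: oscillating between 40 and -40.
Subsequence B = -12, -15, -18: linear: a_n = -9 − 3·n.
Position 10 falls in subsequence A as its term 7, giving 40.
Position 11 → subsequence A, term 8 = -40.
Position 12 → subsequence B, term 4 = -21.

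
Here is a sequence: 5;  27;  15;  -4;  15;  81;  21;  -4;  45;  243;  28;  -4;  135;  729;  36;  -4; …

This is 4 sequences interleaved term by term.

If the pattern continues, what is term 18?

2187

Taking every 4th term gives 4 separate tracks.
Stream A is 5, 15, 45, 135, which is geometric, ×3 each step.
Stream B is 27, 81, 243, 729, which is successive powers of 3.
Stream C is 15, 21, 28, 36, which is the triangular numbers T_5, T_6, ….
Stream D is -4, -4, -4, -4, which is the constant sequence -4.
Term 18 comes from stream B (its 5th entry): 2187.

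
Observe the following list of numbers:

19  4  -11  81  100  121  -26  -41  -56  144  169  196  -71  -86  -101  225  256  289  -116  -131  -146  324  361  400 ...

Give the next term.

Positions follow the repeating pattern AAABBB; grouping by letter gives 2 tracks.
Track A: 19, 4, -11, -26, -41, -56, -71, -86, -101, -116, -131, -146 (subtracting 15 each time).
Track B: 81, 100, 121, 144, 169, 196, 225, 256, 289, 324, 361, 400 (consecutive squares n² from n = 9).
Position 25 falls in track A as its term 13, giving -161.

-161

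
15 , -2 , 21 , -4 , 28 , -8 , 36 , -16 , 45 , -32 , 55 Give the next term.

Taking every 2nd term gives 2 separate tracks.
Stream A: 15, 21, 28, 36, 45, 55 (the triangular numbers T_5, T_6, …).
Stream B: -2, -4, -8, -16, -32 (multiplying by 2 each time).
Position 12 → stream B, term 6 = -64.

-64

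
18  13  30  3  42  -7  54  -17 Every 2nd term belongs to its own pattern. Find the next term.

Positions 1, 3, 5, … form one subsequence and positions 2, 4, 6, … form another.
Stream A = 18, 30, 42, 54: arithmetic with common difference +12.
Stream B = 13, 3, -7, -17: arithmetic with common difference −10.
The 9th slot belongs to stream A; its 5th term is 66.

66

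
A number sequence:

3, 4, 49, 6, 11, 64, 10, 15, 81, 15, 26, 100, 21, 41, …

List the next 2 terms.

121, 28

Split by position mod 3 into 3 tracks.
Track A: 3, 6, 10, 15, 21 — triangular numbers starting at T_2.
Track B: 4, 11, 15, 26, 41 — a Fibonacci-like recurrence a_n = a_{n-1} + a_{n-2}.
Track C: 49, 64, 81, 100 — perfect squares starting at 7².
Position 15 falls in track C as its term 5, giving 121.
Position 16 falls in track A as its term 6, giving 28.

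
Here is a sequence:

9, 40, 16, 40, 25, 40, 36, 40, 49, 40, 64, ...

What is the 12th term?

Odd-indexed and even-indexed terms follow separate rules.
Stream A is 9, 16, 25, 36, 49, 64, which is the squares 3², 4², 5², ….
Stream B is 40, 40, 40, 40, 40, which is always 40.
The 12th slot belongs to stream B; its 6th term is 40.

40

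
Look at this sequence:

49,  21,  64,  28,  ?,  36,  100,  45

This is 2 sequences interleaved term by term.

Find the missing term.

81

The terms cycle through 2 interleaved subsequences.
Stream A: 49, 64, ?, 100 — the squares 7², 8², 9², ….
Stream B: 21, 28, 36, 45 — triangular numbers n(n+1)/2 for n = 6, 7, ….
Stream A's pattern makes the blank 81.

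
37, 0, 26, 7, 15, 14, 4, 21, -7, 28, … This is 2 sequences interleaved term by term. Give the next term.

Taking every 2nd term gives 2 separate tracks.
Stream A: 37, 26, 15, 4, -7 (arithmetic, step −11).
Stream B: 0, 7, 14, 21, 28 (arithmetic, step +7).
The 11th slot belongs to stream A; its 6th term is -18.

-18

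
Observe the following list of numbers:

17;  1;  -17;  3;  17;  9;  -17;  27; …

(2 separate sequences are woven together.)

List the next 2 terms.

17, 81

Positions 1, 3, 5, … form one subsequence and positions 2, 4, 6, … form another.
Track A = 17, -17, 17, -17: alternating ±17.
Track B = 1, 3, 9, 27: successive powers of 3.
The 9th slot belongs to track A; its 5th term is 17.
The 10th slot belongs to track B; its 5th term is 81.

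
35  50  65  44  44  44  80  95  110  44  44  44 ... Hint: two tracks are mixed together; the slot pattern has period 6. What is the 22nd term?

Positions follow the repeating pattern AAABBB; grouping by letter gives 2 tracks.
Stream A = 35, 50, 65, 80, 95, 110: arithmetic with common difference +15.
Stream B = 44, 44, 44, 44, 44, 44: constant 44.
Position 22 falls in stream B as its term 10, giving 44.

44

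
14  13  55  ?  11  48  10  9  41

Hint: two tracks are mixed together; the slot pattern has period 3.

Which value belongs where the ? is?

12

The slot pattern repeats as AAB (period 3), so there are 2 interleaved tracks.
Track A is 14, 13, ?, 11, 10, 9, which is arithmetic with common difference −1.
Track B is 55, 48, 41, which is arithmetic with common difference −7.
The gap is track A's term 3; the rule gives 12.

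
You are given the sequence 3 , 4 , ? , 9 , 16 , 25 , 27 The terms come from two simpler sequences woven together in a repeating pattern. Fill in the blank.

Reading positions in blocks of 3 reveals the pattern ABB — 2 tracks woven together.
Stream A: 3, 9, 27. Successive powers of 3.
Stream B: 4, ?, 16, 25. Consecutive squares n² from n = 2.
So the missing entry in stream B is 9.

9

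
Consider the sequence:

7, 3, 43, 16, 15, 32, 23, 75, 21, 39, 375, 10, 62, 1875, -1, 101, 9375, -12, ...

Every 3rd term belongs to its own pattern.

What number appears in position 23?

Read the sequence 3 terms at a time; column i is its own pattern.
Stream A: 7, 16, 23, 39, 62, 101 (each term equals the sum of the previous two).
Stream B: 3, 15, 75, 375, 1875, 9375 (geometric with ratio 5).
Stream C: 43, 32, 21, 10, -1, -12 (linear: a_n = 54 − 11·n).
Term 23 comes from stream B (its 8th entry): 234375.

234375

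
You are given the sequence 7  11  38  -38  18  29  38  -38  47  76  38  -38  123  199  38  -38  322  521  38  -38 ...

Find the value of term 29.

5778

Positions follow the repeating pattern AABB; grouping by letter gives 2 tracks.
Track A = 7, 11, 18, 29, 47, 76, 123, 199, 322, 521: Fibonacci-style (each term is the sum of the two before it).
Track B = 38, -38, 38, -38, 38, -38, 38, -38, 38, -38: alternating ±38.
The 29th slot belongs to track A; its 15th term is 5778.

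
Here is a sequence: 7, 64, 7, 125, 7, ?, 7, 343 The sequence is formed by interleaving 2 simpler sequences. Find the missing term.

216

Taking every 2nd term gives 2 separate tracks.
Subsequence A: 7, 7, 7, 7 — the constant sequence 7.
Subsequence B: 64, 125, ?, 343 — consecutive cubes n³ from n = 4.
Subsequence B's pattern makes the blank 216.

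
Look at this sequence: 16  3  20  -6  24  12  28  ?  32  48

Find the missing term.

Split by position mod 2 into 2 tracks.
Track A: 16, 20, 24, 28, 32 — arithmetic with common difference +4.
Track B: 3, -6, 12, ?, 48 — multiplying by -2 each time.
So the missing entry in track B is -24.

-24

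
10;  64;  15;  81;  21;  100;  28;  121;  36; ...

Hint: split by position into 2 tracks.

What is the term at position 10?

Taking every 2nd term gives 2 separate tracks.
Stream A: 10, 15, 21, 28, 36 — triangular numbers starting at T_4.
Stream B: 64, 81, 100, 121 — perfect squares starting at 8².
Term 10 comes from stream B (its 5th entry): 144.

144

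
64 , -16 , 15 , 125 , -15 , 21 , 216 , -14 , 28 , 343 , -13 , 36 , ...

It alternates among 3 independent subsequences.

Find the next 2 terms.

Taking every 3rd term gives 3 separate tracks.
Subsequence A: 64, 125, 216, 343. The cubes 4³, 5³, 6³, ….
Subsequence B: -16, -15, -14, -13. Adding 1 each time.
Subsequence C: 15, 21, 28, 36. Triangular numbers n(n+1)/2 for n = 5, 6, ….
Term 13 comes from subsequence A (its 5th entry): 512.
The 14th slot belongs to subsequence B; its 5th term is -12.

512, -12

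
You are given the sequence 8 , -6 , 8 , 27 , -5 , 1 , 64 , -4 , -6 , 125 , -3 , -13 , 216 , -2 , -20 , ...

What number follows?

The terms cycle through 3 interleaved subsequences.
Track A is 8, 27, 64, 125, 216, which is consecutive cubes n³ from n = 2.
Track B is -6, -5, -4, -3, -2, which is adding 1 each time.
Track C is 8, 1, -6, -13, -20, which is arithmetic, step −7.
Position 16 falls in track A as its term 6, giving 343.

343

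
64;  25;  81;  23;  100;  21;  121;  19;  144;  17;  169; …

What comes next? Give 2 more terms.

Positions 1, 3, 5, … form one subsequence and positions 2, 4, 6, … form another.
Track A is 64, 81, 100, 121, 144, 169, which is the squares 8², 9², 10², ….
Track B is 25, 23, 21, 19, 17, which is linear: a_n = 27 − 2·n.
The 12th slot belongs to track B; its 6th term is 15.
Position 13 → track A, term 7 = 196.

15, 196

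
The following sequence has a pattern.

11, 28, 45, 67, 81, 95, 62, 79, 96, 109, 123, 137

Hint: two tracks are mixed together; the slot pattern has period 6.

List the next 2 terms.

The slot pattern repeats as AAABBB (period 6), so there are 2 interleaved tracks.
Subsequence A is 11, 28, 45, 62, 79, 96, which is adding 17 each time.
Subsequence B is 67, 81, 95, 109, 123, 137, which is linear: a_n = 53 + 14·n.
The 13th slot belongs to subsequence A; its 7th term is 113.
Position 14 falls in subsequence A as its term 8, giving 130.

113, 130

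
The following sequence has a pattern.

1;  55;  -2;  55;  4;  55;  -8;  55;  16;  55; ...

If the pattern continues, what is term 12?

55

Split by position mod 2 into 2 tracks.
Stream A: 1, -2, 4, -8, 16. Geometric, ×-2 each step.
Stream B: 55, 55, 55, 55, 55. Always 55.
Position 12 falls in stream B as its term 6, giving 55.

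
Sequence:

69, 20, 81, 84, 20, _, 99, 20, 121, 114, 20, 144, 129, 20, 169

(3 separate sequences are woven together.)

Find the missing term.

100

Taking every 3rd term gives 3 separate tracks.
Subsequence A: 69, 84, 99, 114, 129 (arithmetic, step +15).
Subsequence B: 20, 20, 20, 20, 20 (constant 20).
Subsequence C: 81, ?, 121, 144, 169 (perfect squares starting at 9²).
Filling subsequence C at index 2 by its rule yields 100.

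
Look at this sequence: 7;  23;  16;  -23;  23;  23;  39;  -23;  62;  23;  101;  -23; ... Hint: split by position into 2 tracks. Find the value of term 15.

Positions 1, 3, 5, … form one subsequence and positions 2, 4, 6, … form another.
Stream A is 7, 16, 23, 39, 62, 101, which is a Fibonacci-like recurrence a_n = a_{n-1} + a_{n-2}.
Stream B is 23, -23, 23, -23, 23, -23, which is alternating ±23.
Position 15 falls in stream A as its term 8, giving 264.

264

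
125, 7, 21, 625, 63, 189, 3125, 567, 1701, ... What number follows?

Reading positions in blocks of 3 reveals the pattern ABB — 2 tracks woven together.
Subsequence A: 125, 625, 3125 (powers of 5).
Subsequence B: 7, 21, 63, 189, 567, 1701 (multiplying by 3 each time).
The 10th slot belongs to subsequence A; its 4th term is 15625.

15625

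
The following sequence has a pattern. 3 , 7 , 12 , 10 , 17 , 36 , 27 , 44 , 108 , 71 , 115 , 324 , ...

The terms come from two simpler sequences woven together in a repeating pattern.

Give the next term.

186

The slot pattern repeats as AAB (period 3), so there are 2 interleaved tracks.
Subsequence A: 3, 7, 10, 17, 27, 44, 71, 115 (each term equals the sum of the previous two).
Subsequence B: 12, 36, 108, 324 (geometric, ×3 each step).
Term 13 comes from subsequence A (its 9th entry): 186.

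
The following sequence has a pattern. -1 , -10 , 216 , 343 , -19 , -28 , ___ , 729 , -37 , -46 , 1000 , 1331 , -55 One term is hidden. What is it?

The slot pattern repeats as AABB (period 4), so there are 2 interleaved tracks.
Subsequence A = -1, -10, -19, -28, -37, -46, -55: arithmetic with common difference −9.
Subsequence B = 216, 343, ?, 729, 1000, 1331: the cubes 6³, 7³, 8³, ….
Filling subsequence B at index 3 by its rule yields 512.

512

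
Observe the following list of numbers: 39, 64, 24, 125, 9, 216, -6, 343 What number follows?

Positions 1, 3, 5, … form one subsequence and positions 2, 4, 6, … form another.
Track A: 39, 24, 9, -6 — linear: a_n = 54 − 15·n.
Track B: 64, 125, 216, 343 — consecutive cubes n³ from n = 4.
Term 9 comes from track A (its 5th entry): -21.

-21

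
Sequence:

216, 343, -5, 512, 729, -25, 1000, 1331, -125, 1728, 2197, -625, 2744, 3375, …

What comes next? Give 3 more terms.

Positions follow the repeating pattern AAB; grouping by letter gives 2 tracks.
Subsequence A: 216, 343, 512, 729, 1000, 1331, 1728, 2197, 2744, 3375 — the cubes 6³, 7³, 8³, ….
Subsequence B: -5, -25, -125, -625 — a geometric progression (common ratio 5).
Position 15 → subsequence B, term 5 = -3125.
The 16th slot belongs to subsequence A; its 11th term is 4096.
Position 17 falls in subsequence A as its term 12, giving 4913.

-3125, 4096, 4913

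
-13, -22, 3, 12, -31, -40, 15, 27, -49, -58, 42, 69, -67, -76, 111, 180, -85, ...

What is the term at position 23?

The slot pattern repeats as AABB (period 4), so there are 2 interleaved tracks.
Subsequence A = -13, -22, -31, -40, -49, -58, -67, -76, -85: arithmetic with common difference −9.
Subsequence B = 3, 12, 15, 27, 42, 69, 111, 180: Fibonacci-style (each term is the sum of the two before it).
Term 23 comes from subsequence B (its 11th entry): 762.

762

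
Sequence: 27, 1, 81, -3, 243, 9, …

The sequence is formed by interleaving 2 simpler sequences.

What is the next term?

729

The terms cycle through 2 interleaved subsequences.
Track A is 27, 81, 243, which is powers of 3.
Track B is 1, -3, 9, which is a geometric progression (common ratio -3).
Position 7 falls in track A as its term 4, giving 729.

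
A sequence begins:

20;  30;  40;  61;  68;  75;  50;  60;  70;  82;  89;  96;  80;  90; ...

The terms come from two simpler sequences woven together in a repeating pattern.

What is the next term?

100

The slot pattern repeats as AAABBB (period 6), so there are 2 interleaved tracks.
Track A: 20, 30, 40, 50, 60, 70, 80, 90 (arithmetic with common difference +10).
Track B: 61, 68, 75, 82, 89, 96 (linear: a_n = 54 + 7·n).
Position 15 falls in track A as its term 9, giving 100.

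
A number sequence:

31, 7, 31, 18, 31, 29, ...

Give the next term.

31

The terms cycle through 2 interleaved subsequences.
Track A: 31, 31, 31 — the constant sequence 31.
Track B: 7, 18, 29 — arithmetic with common difference +11.
Position 7 falls in track A as its term 4, giving 31.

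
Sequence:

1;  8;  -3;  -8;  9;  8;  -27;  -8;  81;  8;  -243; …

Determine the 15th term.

Taking every 2nd term gives 2 separate tracks.
Stream A is 1, -3, 9, -27, 81, -243, which is multiplying by -3 each time.
Stream B is 8, -8, 8, -8, 8, which is the oscillation 8·(−1)^(n+1).
The 15th slot belongs to stream A; its 8th term is -2187.

-2187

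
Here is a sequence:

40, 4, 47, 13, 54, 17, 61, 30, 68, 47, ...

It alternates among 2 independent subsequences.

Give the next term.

Odd-indexed and even-indexed terms follow separate rules.
Subsequence A: 40, 47, 54, 61, 68. Arithmetic, step +7.
Subsequence B: 4, 13, 17, 30, 47. Each term equals the sum of the previous two.
Term 11 comes from subsequence A (its 6th entry): 75.

75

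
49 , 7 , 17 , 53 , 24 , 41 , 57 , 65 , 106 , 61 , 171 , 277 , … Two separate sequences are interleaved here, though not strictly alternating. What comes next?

65

The slot pattern repeats as ABB (period 3), so there are 2 interleaved tracks.
Track A is 49, 53, 57, 61, which is arithmetic, step +4.
Track B is 7, 17, 24, 41, 65, 106, 171, 277, which is a Fibonacci-like recurrence a_n = a_{n-1} + a_{n-2}.
Position 13 falls in track A as its term 5, giving 65.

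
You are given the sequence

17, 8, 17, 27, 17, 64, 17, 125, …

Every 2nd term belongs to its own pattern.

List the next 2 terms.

17, 216

Odd-indexed and even-indexed terms follow separate rules.
Stream A = 17, 17, 17, 17: constant 17.
Stream B = 8, 27, 64, 125: consecutive cubes n³ from n = 2.
Position 9 → stream A, term 5 = 17.
The 10th slot belongs to stream B; its 5th term is 216.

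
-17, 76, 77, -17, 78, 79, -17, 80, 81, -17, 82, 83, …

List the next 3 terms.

-17, 84, 85

Reading positions in blocks of 3 reveals the pattern ABB — 2 tracks woven together.
Stream A = -17, -17, -17, -17: the constant sequence -17.
Stream B = 76, 77, 78, 79, 80, 81, 82, 83: adding 1 each time.
Term 13 comes from stream A (its 5th entry): -17.
Position 14 falls in stream B as its term 9, giving 84.
Position 15 falls in stream B as its term 10, giving 85.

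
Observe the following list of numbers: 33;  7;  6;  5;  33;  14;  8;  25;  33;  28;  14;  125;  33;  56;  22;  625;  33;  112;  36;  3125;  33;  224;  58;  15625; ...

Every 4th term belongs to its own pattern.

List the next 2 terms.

33, 448

Split by position mod 4 into 4 tracks.
Track A: 33, 33, 33, 33, 33, 33 (always 33).
Track B: 7, 14, 28, 56, 112, 224 (a geometric progression (common ratio 2)).
Track C: 6, 8, 14, 22, 36, 58 (each term equals the sum of the previous two).
Track D: 5, 25, 125, 625, 3125, 15625 (powers 5^1, 5^2, 5^3, …).
Term 25 comes from track A (its 7th entry): 33.
Term 26 comes from track B (its 7th entry): 448.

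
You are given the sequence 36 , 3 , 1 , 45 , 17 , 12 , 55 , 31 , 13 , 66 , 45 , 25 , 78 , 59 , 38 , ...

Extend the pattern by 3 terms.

Split by position mod 3: positions 1, 4, 7, … form one track, and each other residue class forms its own.
Subsequence A: 36, 45, 55, 66, 78 (triangular numbers n(n+1)/2 for n = 8, 9, …).
Subsequence B: 3, 17, 31, 45, 59 (adding 14 each time).
Subsequence C: 1, 12, 13, 25, 38 (a Fibonacci-like recurrence a_n = a_{n-1} + a_{n-2}).
Term 16 comes from subsequence A (its 6th entry): 91.
Term 17 comes from subsequence B (its 6th entry): 73.
The 18th slot belongs to subsequence C; its 6th term is 63.

91, 73, 63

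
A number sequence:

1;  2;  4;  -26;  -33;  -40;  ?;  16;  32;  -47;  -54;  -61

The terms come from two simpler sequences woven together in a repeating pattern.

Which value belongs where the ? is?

The slot pattern repeats as AAABBB (period 6), so there are 2 interleaved tracks.
Track A: 1, 2, 4, ?, 16, 32 — powers of 2.
Track B: -26, -33, -40, -47, -54, -61 — subtracting 7 each time.
Track A's pattern makes the blank 8.

8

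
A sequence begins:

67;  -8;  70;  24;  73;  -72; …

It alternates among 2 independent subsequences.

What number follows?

Taking every 2nd term gives 2 separate tracks.
Subsequence A = 67, 70, 73: arithmetic with common difference +3.
Subsequence B = -8, 24, -72: geometric, ×-3 each step.
The 7th slot belongs to subsequence A; its 4th term is 76.

76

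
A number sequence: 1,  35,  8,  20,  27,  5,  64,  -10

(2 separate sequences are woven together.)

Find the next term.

125

Odd-indexed and even-indexed terms follow separate rules.
Stream A is 1, 8, 27, 64, which is perfect cubes starting at 1³.
Stream B is 35, 20, 5, -10, which is arithmetic, step −15.
The 9th slot belongs to stream A; its 5th term is 125.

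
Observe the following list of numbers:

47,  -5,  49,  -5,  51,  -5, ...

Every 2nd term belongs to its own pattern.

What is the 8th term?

-5

Odd-indexed and even-indexed terms follow separate rules.
Track A: 47, 49, 51 — arithmetic, step +2.
Track B: -5, -5, -5 — always -5.
Position 8 → track B, term 4 = -5.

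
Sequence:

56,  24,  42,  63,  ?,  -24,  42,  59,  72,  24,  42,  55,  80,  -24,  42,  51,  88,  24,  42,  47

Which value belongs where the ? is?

64

Split by position mod 4: positions 1, 5, 9, … form one track, and each other residue class forms its own.
Subsequence A is 56, ?, 72, 80, 88, which is linear: a_n = 48 + 8·n.
Subsequence B is 24, -24, 24, -24, 24, which is the oscillation 24·(−1)^(n+1).
Subsequence C is 42, 42, 42, 42, 42, which is the constant sequence 42.
Subsequence D is 63, 59, 55, 51, 47, which is arithmetic, step −4.
Subsequence A's pattern makes the blank 64.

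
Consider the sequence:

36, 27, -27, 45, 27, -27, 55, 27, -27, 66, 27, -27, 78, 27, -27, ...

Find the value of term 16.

The slot pattern repeats as ABB (period 3), so there are 2 interleaved tracks.
Subsequence A = 36, 45, 55, 66, 78: triangular numbers n(n+1)/2 for n = 8, 9, ….
Subsequence B = 27, -27, 27, -27, 27, -27, 27, -27, 27, -27: alternating ±27.
The 16th slot belongs to subsequence A; its 6th term is 91.

91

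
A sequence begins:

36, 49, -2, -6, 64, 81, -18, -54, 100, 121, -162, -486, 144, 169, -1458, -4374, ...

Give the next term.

The slot pattern repeats as AABB (period 4), so there are 2 interleaved tracks.
Track A = 36, 49, 64, 81, 100, 121, 144, 169: the squares 6², 7², 8², ….
Track B = -2, -6, -18, -54, -162, -486, -1458, -4374: a geometric progression (common ratio 3).
Position 17 falls in track A as its term 9, giving 196.

196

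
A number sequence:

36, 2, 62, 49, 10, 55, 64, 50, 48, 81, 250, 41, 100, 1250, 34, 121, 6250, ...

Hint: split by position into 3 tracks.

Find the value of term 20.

31250

Split by position mod 3: positions 1, 4, 7, … form one track, and each other residue class forms its own.
Subsequence A is 36, 49, 64, 81, 100, 121, which is consecutive squares n² from n = 6.
Subsequence B is 2, 10, 50, 250, 1250, 6250, which is geometric, ×5 each step.
Subsequence C is 62, 55, 48, 41, 34, which is subtracting 7 each time.
Position 20 falls in subsequence B as its term 7, giving 31250.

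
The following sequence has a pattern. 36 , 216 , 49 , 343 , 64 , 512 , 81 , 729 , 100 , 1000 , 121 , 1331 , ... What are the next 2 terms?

The terms cycle through 2 interleaved subsequences.
Track A: 36, 49, 64, 81, 100, 121 (the squares 6², 7², 8², …).
Track B: 216, 343, 512, 729, 1000, 1331 (perfect cubes starting at 6³).
Position 13 → track A, term 7 = 144.
Position 14 → track B, term 7 = 1728.

144, 1728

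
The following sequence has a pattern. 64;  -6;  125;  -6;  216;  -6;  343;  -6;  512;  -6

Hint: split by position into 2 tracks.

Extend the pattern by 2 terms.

729, -6

Taking every 2nd term gives 2 separate tracks.
Track A: 64, 125, 216, 343, 512 (consecutive cubes n³ from n = 4).
Track B: -6, -6, -6, -6, -6 (always -6).
Position 11 → track A, term 6 = 729.
Position 12 falls in track B as its term 6, giving -6.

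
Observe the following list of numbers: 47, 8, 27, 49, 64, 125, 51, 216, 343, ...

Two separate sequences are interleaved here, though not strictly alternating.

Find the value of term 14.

The slot pattern repeats as ABB (period 3), so there are 2 interleaved tracks.
Track A: 47, 49, 51. Arithmetic, step +2.
Track B: 8, 27, 64, 125, 216, 343. The cubes 2³, 3³, 4³, ….
Term 14 comes from track B (its 9th entry): 1000.

1000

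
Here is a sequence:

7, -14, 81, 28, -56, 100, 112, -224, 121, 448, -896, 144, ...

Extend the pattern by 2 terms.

1792, -3584

Positions follow the repeating pattern AAB; grouping by letter gives 2 tracks.
Track A is 7, -14, 28, -56, 112, -224, 448, -896, which is multiplying by -2 each time.
Track B is 81, 100, 121, 144, which is perfect squares starting at 9².
Position 13 falls in track A as its term 9, giving 1792.
Position 14 → track A, term 10 = -3584.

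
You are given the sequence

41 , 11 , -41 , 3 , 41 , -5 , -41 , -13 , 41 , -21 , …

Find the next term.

Split by position mod 2 into 2 tracks.
Subsequence A: 41, -41, 41, -41, 41 — alternating ±41.
Subsequence B: 11, 3, -5, -13, -21 — linear: a_n = 19 − 8·n.
Position 11 falls in subsequence A as its term 6, giving -41.

-41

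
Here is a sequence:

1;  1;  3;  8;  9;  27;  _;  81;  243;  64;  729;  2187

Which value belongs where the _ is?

Reading positions in blocks of 3 reveals the pattern ABB — 2 tracks woven together.
Track A: 1, 8, ?, 64. The cubes 1³, 2³, 3³, ….
Track B: 1, 3, 9, 27, 81, 243, 729, 2187. Geometric with ratio 3.
The gap is track A's term 3; the rule gives 27.

27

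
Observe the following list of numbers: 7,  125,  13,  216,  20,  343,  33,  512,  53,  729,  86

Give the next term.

1000

Odd-indexed and even-indexed terms follow separate rules.
Subsequence A is 7, 13, 20, 33, 53, 86, which is Fibonacci-style (each term is the sum of the two before it).
Subsequence B is 125, 216, 343, 512, 729, which is perfect cubes starting at 5³.
Position 12 falls in subsequence B as its term 6, giving 1000.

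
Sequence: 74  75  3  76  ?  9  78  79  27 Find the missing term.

77

Reading positions in blocks of 3 reveals the pattern AAB — 2 tracks woven together.
Subsequence A: 74, 75, 76, ?, 78, 79 — arithmetic with common difference +1.
Subsequence B: 3, 9, 27 — successive powers of 3.
The gap is subsequence A's term 4; the rule gives 77.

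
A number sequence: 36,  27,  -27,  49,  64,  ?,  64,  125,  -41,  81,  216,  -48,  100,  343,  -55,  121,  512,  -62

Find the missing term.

-34

Split by position mod 3: positions 1, 4, 7, … form one track, and each other residue class forms its own.
Track A: 36, 49, 64, 81, 100, 121 (perfect squares starting at 6²).
Track B: 27, 64, 125, 216, 343, 512 (consecutive cubes n³ from n = 3).
Track C: -27, ?, -41, -48, -55, -62 (arithmetic with common difference −7).
The gap is track C's term 2; the rule gives -34.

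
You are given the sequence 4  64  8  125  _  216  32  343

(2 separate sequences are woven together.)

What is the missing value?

16

Odd-indexed and even-indexed terms follow separate rules.
Track A = 4, 8, ?, 32: powers of 2.
Track B = 64, 125, 216, 343: the cubes 4³, 5³, 6³, ….
Track A's pattern makes the blank 16.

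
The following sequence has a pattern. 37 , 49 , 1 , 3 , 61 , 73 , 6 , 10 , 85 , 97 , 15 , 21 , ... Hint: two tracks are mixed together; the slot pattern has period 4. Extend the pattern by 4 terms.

109, 121, 28, 36

Positions follow the repeating pattern AABB; grouping by letter gives 2 tracks.
Stream A is 37, 49, 61, 73, 85, 97, which is arithmetic, step +12.
Stream B is 1, 3, 6, 10, 15, 21, which is the triangular numbers T_1, T_2, ….
Position 13 falls in stream A as its term 7, giving 109.
Term 14 comes from stream A (its 8th entry): 121.
The 15th slot belongs to stream B; its 7th term is 28.
Position 16 → stream B, term 8 = 36.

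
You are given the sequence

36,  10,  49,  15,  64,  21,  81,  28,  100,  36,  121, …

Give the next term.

Taking every 2nd term gives 2 separate tracks.
Subsequence A = 36, 49, 64, 81, 100, 121: consecutive squares n² from n = 6.
Subsequence B = 10, 15, 21, 28, 36: triangular numbers n(n+1)/2 for n = 4, 5, ….
Term 12 comes from subsequence B (its 6th entry): 45.

45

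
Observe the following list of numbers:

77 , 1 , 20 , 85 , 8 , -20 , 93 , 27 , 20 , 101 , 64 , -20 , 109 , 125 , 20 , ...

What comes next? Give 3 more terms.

Taking every 3rd term gives 3 separate tracks.
Stream A = 77, 85, 93, 101, 109: arithmetic, step +8.
Stream B = 1, 8, 27, 64, 125: consecutive cubes n³ from n = 1.
Stream C = 20, -20, 20, -20, 20: alternating ±20.
Position 16 falls in stream A as its term 6, giving 117.
Position 17 → stream B, term 6 = 216.
Position 18 falls in stream C as its term 6, giving -20.

117, 216, -20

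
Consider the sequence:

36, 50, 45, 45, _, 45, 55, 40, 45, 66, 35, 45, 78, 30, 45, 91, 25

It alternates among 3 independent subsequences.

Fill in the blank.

Taking every 3rd term gives 3 separate tracks.
Stream A: 36, 45, 55, 66, 78, 91. Triangular numbers starting at T_8.
Stream B: 50, ?, 40, 35, 30, 25. Linear: a_n = 55 − 5·n.
Stream C: 45, 45, 45, 45, 45. Constant 45.
Stream B's pattern makes the blank 45.

45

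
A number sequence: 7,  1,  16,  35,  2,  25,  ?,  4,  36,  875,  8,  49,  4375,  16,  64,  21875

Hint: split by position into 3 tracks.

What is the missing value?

Split by position mod 3: positions 1, 4, 7, … form one track, and each other residue class forms its own.
Subsequence A = 7, 35, ?, 875, 4375, 21875: geometric with ratio 5.
Subsequence B = 1, 2, 4, 8, 16: successive powers of 2.
Subsequence C = 16, 25, 36, 49, 64: perfect squares starting at 4².
So the missing entry in subsequence A is 175.

175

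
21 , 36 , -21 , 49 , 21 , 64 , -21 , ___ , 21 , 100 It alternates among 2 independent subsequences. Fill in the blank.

81

Taking every 2nd term gives 2 separate tracks.
Subsequence A: 21, -21, 21, -21, 21. Alternating ±21.
Subsequence B: 36, 49, 64, ?, 100. Consecutive squares n² from n = 6.
Filling subsequence B at index 4 by its rule yields 81.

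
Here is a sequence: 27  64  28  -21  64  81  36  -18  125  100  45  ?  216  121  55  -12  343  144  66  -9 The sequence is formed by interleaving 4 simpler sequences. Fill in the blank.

-15

Taking every 4th term gives 4 separate tracks.
Stream A = 27, 64, 125, 216, 343: perfect cubes starting at 3³.
Stream B = 64, 81, 100, 121, 144: perfect squares starting at 8².
Stream C = 28, 36, 45, 55, 66: the triangular numbers T_7, T_8, ….
Stream D = -21, -18, ?, -12, -9: arithmetic with common difference +3.
So the missing entry in stream D is -15.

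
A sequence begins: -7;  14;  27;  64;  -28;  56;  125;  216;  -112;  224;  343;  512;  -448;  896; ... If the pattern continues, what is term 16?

Reading positions in blocks of 4 reveals the pattern AABB — 2 tracks woven together.
Track A = -7, 14, -28, 56, -112, 224, -448, 896: multiplying by -2 each time.
Track B = 27, 64, 125, 216, 343, 512: perfect cubes starting at 3³.
Position 16 → track B, term 8 = 1000.

1000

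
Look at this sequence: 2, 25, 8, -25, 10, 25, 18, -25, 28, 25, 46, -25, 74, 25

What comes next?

Odd-indexed and even-indexed terms follow separate rules.
Stream A is 2, 8, 10, 18, 28, 46, 74, which is each term equals the sum of the previous two.
Stream B is 25, -25, 25, -25, 25, -25, 25, which is alternating ±25.
Position 15 → stream A, term 8 = 120.

120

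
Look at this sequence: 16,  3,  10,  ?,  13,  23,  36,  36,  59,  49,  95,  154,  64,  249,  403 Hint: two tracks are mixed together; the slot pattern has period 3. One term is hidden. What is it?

Reading positions in blocks of 3 reveals the pattern ABB — 2 tracks woven together.
Track A is 16, ?, 36, 49, 64, which is perfect squares starting at 4².
Track B is 3, 10, 13, 23, 36, 59, 95, 154, 249, 403, which is a Fibonacci-like recurrence a_n = a_{n-1} + a_{n-2}.
Filling track A at index 2 by its rule yields 25.

25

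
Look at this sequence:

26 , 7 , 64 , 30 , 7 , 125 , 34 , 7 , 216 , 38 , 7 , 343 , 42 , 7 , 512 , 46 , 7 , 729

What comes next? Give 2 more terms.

50, 7

The terms cycle through 3 interleaved subsequences.
Stream A: 26, 30, 34, 38, 42, 46. Arithmetic with common difference +4.
Stream B: 7, 7, 7, 7, 7, 7. The constant sequence 7.
Stream C: 64, 125, 216, 343, 512, 729. The cubes 4³, 5³, 6³, ….
The 19th slot belongs to stream A; its 7th term is 50.
Position 20 falls in stream B as its term 7, giving 7.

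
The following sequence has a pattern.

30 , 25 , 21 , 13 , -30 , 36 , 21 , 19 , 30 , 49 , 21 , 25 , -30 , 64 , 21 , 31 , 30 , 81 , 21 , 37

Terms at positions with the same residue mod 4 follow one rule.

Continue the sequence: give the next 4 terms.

-30, 100, 21, 43

Split by position mod 4: positions 1, 5, 9, … form one track, and each other residue class forms its own.
Track A: 30, -30, 30, -30, 30. Oscillating between 30 and -30.
Track B: 25, 36, 49, 64, 81. Perfect squares starting at 5².
Track C: 21, 21, 21, 21, 21. Always 21.
Track D: 13, 19, 25, 31, 37. Arithmetic with common difference +6.
Position 21 → track A, term 6 = -30.
Position 22 falls in track B as its term 6, giving 100.
Position 23 → track C, term 6 = 21.
The 24th slot belongs to track D; its 6th term is 43.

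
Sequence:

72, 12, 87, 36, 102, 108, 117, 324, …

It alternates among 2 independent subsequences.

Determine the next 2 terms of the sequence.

The terms cycle through 2 interleaved subsequences.
Track A: 72, 87, 102, 117 (arithmetic with common difference +15).
Track B: 12, 36, 108, 324 (multiplying by 3 each time).
Position 9 → track A, term 5 = 132.
Position 10 → track B, term 5 = 972.

132, 972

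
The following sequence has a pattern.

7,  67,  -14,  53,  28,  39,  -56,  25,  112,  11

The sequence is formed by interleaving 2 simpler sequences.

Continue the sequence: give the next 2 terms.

-224, -3

Positions 1, 3, 5, … form one subsequence and positions 2, 4, 6, … form another.
Stream A: 7, -14, 28, -56, 112 (a geometric progression (common ratio -2)).
Stream B: 67, 53, 39, 25, 11 (arithmetic with common difference −14).
Position 11 falls in stream A as its term 6, giving -224.
Term 12 comes from stream B (its 6th entry): -3.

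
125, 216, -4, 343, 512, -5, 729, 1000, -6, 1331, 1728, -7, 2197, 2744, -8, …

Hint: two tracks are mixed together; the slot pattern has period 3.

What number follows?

Positions follow the repeating pattern AAB; grouping by letter gives 2 tracks.
Track A: 125, 216, 343, 512, 729, 1000, 1331, 1728, 2197, 2744. The cubes 5³, 6³, 7³, ….
Track B: -4, -5, -6, -7, -8. Linear: a_n = -3 − n.
Term 16 comes from track A (its 11th entry): 3375.

3375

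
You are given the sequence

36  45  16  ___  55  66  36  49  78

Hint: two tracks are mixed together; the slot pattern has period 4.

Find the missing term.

The slot pattern repeats as AABB (period 4), so there are 2 interleaved tracks.
Track A = 36, 45, 55, 66, 78: triangular numbers n(n+1)/2 for n = 8, 9, ….
Track B = 16, ?, 36, 49: the squares 4², 5², 6², ….
The gap is track B's term 2; the rule gives 25.

25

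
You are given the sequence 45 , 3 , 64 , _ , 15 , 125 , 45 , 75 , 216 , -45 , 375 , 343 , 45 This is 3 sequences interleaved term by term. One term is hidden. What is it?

Split by position mod 3 into 3 tracks.
Subsequence A: 45, ?, 45, -45, 45 (oscillating between 45 and -45).
Subsequence B: 3, 15, 75, 375 (multiplying by 5 each time).
Subsequence C: 64, 125, 216, 343 (the cubes 4³, 5³, 6³, …).
Filling subsequence A at index 2 by its rule yields -45.

-45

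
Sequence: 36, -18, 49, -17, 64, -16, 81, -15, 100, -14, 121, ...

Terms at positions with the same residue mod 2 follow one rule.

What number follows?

-13

Taking every 2nd term gives 2 separate tracks.
Stream A: 36, 49, 64, 81, 100, 121 — the squares 6², 7², 8², ….
Stream B: -18, -17, -16, -15, -14 — linear: a_n = -19 + n.
Term 12 comes from stream B (its 6th entry): -13.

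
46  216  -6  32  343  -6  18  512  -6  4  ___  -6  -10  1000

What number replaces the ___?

729

Read the sequence 3 terms at a time; column i is its own pattern.
Subsequence A: 46, 32, 18, 4, -10. Arithmetic with common difference −14.
Subsequence B: 216, 343, 512, ?, 1000. Consecutive cubes n³ from n = 6.
Subsequence C: -6, -6, -6, -6. Always -6.
So the missing entry in subsequence B is 729.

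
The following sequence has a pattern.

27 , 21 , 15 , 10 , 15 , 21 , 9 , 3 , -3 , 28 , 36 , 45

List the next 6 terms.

Reading positions in blocks of 6 reveals the pattern AAABBB — 2 tracks woven together.
Stream A: 27, 21, 15, 9, 3, -3. Arithmetic with common difference −6.
Stream B: 10, 15, 21, 28, 36, 45. Triangular numbers n(n+1)/2 for n = 4, 5, ….
Position 13 falls in stream A as its term 7, giving -9.
Position 14 → stream A, term 8 = -15.
Position 15 → stream A, term 9 = -21.
Position 16 falls in stream B as its term 7, giving 55.
Position 17 → stream B, term 8 = 66.
Term 18 comes from stream B (its 9th entry): 78.

-9, -15, -21, 55, 66, 78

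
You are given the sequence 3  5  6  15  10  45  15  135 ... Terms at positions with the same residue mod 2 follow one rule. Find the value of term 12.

Taking every 2nd term gives 2 separate tracks.
Subsequence A: 3, 6, 10, 15. Triangular numbers n(n+1)/2 for n = 2, 3, ….
Subsequence B: 5, 15, 45, 135. Geometric with ratio 3.
The 12th slot belongs to subsequence B; its 6th term is 1215.

1215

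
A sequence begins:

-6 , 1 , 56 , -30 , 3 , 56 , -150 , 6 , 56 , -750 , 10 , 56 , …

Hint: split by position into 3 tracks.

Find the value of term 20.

Read the sequence 3 terms at a time; column i is its own pattern.
Stream A: -6, -30, -150, -750. Geometric with ratio 5.
Stream B: 1, 3, 6, 10. Triangular numbers starting at T_1.
Stream C: 56, 56, 56, 56. Always 56.
Position 20 → stream B, term 7 = 28.

28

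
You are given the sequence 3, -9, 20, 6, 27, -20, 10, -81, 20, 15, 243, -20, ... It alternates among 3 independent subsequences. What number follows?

21

Read the sequence 3 terms at a time; column i is its own pattern.
Stream A is 3, 6, 10, 15, which is the triangular numbers T_2, T_3, ….
Stream B is -9, 27, -81, 243, which is multiplying by -3 each time.
Stream C is 20, -20, 20, -20, which is the oscillation 20·(−1)^(n+1).
Term 13 comes from stream A (its 5th entry): 21.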